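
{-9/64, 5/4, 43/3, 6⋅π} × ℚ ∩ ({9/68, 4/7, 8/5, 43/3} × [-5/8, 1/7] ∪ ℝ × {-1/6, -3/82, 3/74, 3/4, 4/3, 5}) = ({43/3} × (ℚ ∩ [-5/8, 1/7])) ∪ ({-9/64, 5/4, 43/3, 6⋅π} × {-1/6, -3/82, 3/74, 3/4, 4/3, 5})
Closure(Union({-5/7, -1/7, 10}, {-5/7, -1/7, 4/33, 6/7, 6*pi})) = {-5/7, -1/7, 4/33, 6/7, 10, 6*pi}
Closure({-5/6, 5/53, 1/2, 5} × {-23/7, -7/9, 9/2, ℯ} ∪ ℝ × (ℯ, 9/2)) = (ℝ × [ℯ, 9/2]) ∪ ({-5/6, 5/53, 1/2, 5} × {-23/7, -7/9, 9/2, ℯ})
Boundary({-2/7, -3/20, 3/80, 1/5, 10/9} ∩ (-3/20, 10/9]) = {3/80, 1/5, 10/9}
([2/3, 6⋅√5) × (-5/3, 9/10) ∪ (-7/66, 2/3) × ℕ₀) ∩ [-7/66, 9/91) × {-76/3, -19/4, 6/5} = ∅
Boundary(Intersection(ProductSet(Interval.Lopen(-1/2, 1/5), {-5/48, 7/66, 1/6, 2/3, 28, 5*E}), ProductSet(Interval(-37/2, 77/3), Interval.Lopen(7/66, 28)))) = ProductSet(Interval(-1/2, 1/5), {1/6, 2/3, 28, 5*E})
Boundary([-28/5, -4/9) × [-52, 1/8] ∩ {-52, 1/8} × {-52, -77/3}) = ∅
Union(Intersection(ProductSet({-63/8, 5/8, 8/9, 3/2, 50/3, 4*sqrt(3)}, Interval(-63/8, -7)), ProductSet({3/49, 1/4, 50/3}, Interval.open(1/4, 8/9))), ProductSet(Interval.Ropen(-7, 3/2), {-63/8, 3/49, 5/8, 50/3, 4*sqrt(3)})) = ProductSet(Interval.Ropen(-7, 3/2), {-63/8, 3/49, 5/8, 50/3, 4*sqrt(3)})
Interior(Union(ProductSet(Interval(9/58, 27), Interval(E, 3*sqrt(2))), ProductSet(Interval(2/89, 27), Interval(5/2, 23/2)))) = ProductSet(Interval.open(2/89, 27), Interval.open(5/2, 23/2))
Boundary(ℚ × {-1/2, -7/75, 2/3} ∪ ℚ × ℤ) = ℝ × (ℤ ∪ {-1/2, -7/75, 2/3})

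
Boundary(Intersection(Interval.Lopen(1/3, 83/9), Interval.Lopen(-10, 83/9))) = {1/3, 83/9}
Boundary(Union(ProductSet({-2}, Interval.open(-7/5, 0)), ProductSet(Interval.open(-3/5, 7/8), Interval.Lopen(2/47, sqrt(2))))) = Union(ProductSet({-2}, Interval(-7/5, 0)), ProductSet({-3/5, 7/8}, Interval(2/47, sqrt(2))), ProductSet(Interval(-3/5, 7/8), {2/47, sqrt(2)}))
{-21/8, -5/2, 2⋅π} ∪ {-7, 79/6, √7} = {-7, -21/8, -5/2, 79/6, √7, 2⋅π}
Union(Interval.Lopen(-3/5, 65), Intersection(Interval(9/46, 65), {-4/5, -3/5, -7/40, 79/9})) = Interval.Lopen(-3/5, 65)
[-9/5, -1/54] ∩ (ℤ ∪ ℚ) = ℚ ∩ [-9/5, -1/54]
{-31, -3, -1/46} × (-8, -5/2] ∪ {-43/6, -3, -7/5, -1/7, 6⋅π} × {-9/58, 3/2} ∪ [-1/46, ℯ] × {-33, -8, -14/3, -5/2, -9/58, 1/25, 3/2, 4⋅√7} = ({-31, -3, -1/46} × (-8, -5/2]) ∪ ({-43/6, -3, -7/5, -1/7, 6⋅π} × {-9/58, 3/2}) ∪ ([-1/46, ℯ] × {-33, -8, -14/3, -5/2, -9/58, 1/25, 3/2, 4⋅√7})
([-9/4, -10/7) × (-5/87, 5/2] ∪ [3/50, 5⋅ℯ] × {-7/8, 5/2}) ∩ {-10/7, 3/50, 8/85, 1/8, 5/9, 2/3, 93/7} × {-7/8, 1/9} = {3/50, 8/85, 1/8, 5/9, 2/3, 93/7} × {-7/8}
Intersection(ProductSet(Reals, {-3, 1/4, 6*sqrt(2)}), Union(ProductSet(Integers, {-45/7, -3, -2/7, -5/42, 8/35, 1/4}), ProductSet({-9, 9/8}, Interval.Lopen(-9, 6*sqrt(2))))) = Union(ProductSet({-9, 9/8}, {-3, 1/4, 6*sqrt(2)}), ProductSet(Integers, {-3, 1/4}))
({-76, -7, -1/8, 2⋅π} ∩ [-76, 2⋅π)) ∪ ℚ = ℚ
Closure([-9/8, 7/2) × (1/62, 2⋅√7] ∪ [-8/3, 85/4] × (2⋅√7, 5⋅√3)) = ({-9/8, 7/2} × [1/62, 2⋅√7]) ∪ ([-9/8, 7/2] × {1/62, 2⋅√7}) ∪ ([-9/8, 7/2) × (1/62, 2⋅√7]) ∪ ([-8/3, 85/4] × [2⋅√7, 5⋅√3])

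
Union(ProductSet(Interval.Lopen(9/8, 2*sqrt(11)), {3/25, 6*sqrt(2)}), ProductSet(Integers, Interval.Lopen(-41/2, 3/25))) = Union(ProductSet(Integers, Interval.Lopen(-41/2, 3/25)), ProductSet(Interval.Lopen(9/8, 2*sqrt(11)), {3/25, 6*sqrt(2)}))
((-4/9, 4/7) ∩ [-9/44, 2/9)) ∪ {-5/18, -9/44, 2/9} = {-5/18} ∪ [-9/44, 2/9]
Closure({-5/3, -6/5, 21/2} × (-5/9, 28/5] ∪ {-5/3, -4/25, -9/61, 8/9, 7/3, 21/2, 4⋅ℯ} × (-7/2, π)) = ({-5/3, -6/5, 21/2} × [-5/9, 28/5]) ∪ ({-5/3, -4/25, -9/61, 8/9, 7/3, 21/2, 4⋅ℯ} × [-7/2, π])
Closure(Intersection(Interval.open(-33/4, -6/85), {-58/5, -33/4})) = EmptySet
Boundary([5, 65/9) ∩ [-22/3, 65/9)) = {5, 65/9}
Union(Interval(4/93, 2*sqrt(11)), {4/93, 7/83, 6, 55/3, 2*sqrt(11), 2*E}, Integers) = Union({55/3}, Integers, Interval(4/93, 2*sqrt(11)))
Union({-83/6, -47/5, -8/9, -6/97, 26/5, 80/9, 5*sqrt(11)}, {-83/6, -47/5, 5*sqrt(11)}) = {-83/6, -47/5, -8/9, -6/97, 26/5, 80/9, 5*sqrt(11)}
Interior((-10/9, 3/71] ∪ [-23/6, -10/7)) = (-23/6, -10/7) ∪ (-10/9, 3/71)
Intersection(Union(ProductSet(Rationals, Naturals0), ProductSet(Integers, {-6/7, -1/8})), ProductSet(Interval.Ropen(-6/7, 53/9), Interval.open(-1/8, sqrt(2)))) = ProductSet(Intersection(Interval.Ropen(-6/7, 53/9), Rationals), Range(0, 2, 1))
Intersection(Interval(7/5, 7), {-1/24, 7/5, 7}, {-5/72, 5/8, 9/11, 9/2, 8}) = EmptySet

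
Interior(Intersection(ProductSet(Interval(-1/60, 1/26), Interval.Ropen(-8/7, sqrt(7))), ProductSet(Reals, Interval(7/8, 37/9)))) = ProductSet(Interval.open(-1/60, 1/26), Interval.open(7/8, sqrt(7)))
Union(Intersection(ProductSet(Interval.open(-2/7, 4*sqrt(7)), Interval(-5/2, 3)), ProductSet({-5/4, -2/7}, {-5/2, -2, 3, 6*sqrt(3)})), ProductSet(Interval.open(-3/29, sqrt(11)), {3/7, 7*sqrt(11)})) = ProductSet(Interval.open(-3/29, sqrt(11)), {3/7, 7*sqrt(11)})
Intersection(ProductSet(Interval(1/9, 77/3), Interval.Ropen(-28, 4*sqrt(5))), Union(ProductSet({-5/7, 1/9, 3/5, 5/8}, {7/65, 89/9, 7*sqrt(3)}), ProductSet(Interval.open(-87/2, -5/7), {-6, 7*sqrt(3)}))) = ProductSet({1/9, 3/5, 5/8}, {7/65})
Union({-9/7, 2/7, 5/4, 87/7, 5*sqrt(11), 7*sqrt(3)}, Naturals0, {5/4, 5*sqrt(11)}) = Union({-9/7, 2/7, 5/4, 87/7, 5*sqrt(11), 7*sqrt(3)}, Naturals0)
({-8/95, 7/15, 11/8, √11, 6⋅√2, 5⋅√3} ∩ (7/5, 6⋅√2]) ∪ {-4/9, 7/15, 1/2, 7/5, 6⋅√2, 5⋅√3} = {-4/9, 7/15, 1/2, 7/5, √11, 6⋅√2, 5⋅√3}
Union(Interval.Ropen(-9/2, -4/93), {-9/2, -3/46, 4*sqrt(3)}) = Union({4*sqrt(3)}, Interval.Ropen(-9/2, -4/93))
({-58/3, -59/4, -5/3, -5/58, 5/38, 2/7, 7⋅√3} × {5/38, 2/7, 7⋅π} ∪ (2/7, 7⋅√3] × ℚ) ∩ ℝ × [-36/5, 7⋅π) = ({-58/3, -59/4, -5/3, -5/58, 5/38, 2/7, 7⋅√3} × {5/38, 2/7}) ∪ ((2/7, 7⋅√3] × (ℚ ∩ [-36/5, 7⋅π)))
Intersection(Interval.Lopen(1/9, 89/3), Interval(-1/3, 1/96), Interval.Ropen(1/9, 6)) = EmptySet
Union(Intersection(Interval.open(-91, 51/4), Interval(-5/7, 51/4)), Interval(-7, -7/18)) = Interval.Ropen(-7, 51/4)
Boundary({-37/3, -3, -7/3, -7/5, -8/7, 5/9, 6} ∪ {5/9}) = {-37/3, -3, -7/3, -7/5, -8/7, 5/9, 6}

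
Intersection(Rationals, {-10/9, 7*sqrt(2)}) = {-10/9}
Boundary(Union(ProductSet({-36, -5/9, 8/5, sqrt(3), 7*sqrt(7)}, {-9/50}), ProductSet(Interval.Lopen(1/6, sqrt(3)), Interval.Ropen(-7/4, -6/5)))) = Union(ProductSet({1/6, sqrt(3)}, Interval(-7/4, -6/5)), ProductSet({-36, -5/9, 8/5, sqrt(3), 7*sqrt(7)}, {-9/50}), ProductSet(Interval(1/6, sqrt(3)), {-7/4, -6/5}))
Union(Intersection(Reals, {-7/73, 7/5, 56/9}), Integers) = Union({-7/73, 7/5, 56/9}, Integers)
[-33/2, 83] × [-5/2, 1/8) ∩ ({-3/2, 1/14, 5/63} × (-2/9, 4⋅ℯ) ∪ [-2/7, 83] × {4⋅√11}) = {-3/2, 1/14, 5/63} × (-2/9, 1/8)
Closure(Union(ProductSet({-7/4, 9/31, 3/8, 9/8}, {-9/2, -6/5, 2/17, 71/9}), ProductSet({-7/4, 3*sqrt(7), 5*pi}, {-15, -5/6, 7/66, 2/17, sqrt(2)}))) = Union(ProductSet({-7/4, 3*sqrt(7), 5*pi}, {-15, -5/6, 7/66, 2/17, sqrt(2)}), ProductSet({-7/4, 9/31, 3/8, 9/8}, {-9/2, -6/5, 2/17, 71/9}))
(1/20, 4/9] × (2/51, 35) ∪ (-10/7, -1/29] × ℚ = ((-10/7, -1/29] × ℚ) ∪ ((1/20, 4/9] × (2/51, 35))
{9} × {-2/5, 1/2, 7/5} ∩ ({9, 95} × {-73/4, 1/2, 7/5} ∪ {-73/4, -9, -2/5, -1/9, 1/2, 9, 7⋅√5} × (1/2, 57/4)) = {9} × {1/2, 7/5}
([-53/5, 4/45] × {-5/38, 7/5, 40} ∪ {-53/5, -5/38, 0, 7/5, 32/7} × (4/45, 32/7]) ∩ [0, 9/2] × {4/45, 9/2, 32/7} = {0, 7/5} × {9/2, 32/7}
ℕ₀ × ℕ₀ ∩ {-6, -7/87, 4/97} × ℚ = ∅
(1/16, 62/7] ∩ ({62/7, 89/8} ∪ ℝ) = (1/16, 62/7]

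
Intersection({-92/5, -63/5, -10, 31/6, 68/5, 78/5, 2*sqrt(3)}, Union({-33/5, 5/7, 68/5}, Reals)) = {-92/5, -63/5, -10, 31/6, 68/5, 78/5, 2*sqrt(3)}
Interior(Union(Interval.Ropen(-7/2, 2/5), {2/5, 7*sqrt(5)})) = Interval.open(-7/2, 2/5)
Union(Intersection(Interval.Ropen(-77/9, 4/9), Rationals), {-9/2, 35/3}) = Union({35/3}, Intersection(Interval.Ropen(-77/9, 4/9), Rationals))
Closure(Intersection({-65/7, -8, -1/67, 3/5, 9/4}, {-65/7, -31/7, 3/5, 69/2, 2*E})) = {-65/7, 3/5}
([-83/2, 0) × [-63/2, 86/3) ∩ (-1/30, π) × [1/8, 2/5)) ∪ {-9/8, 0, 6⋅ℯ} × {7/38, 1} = ({-9/8, 0, 6⋅ℯ} × {7/38, 1}) ∪ ((-1/30, 0) × [1/8, 2/5))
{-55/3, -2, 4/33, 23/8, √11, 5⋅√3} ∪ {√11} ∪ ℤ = ℤ ∪ {-55/3, 4/33, 23/8, √11, 5⋅√3}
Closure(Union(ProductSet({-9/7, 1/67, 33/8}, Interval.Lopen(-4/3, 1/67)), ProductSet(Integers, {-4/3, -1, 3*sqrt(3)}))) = Union(ProductSet({-9/7, 1/67, 33/8}, Interval(-4/3, 1/67)), ProductSet(Integers, {-4/3, -1, 3*sqrt(3)}))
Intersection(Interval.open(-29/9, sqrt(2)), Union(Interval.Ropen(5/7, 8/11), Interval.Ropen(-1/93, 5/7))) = Interval.Ropen(-1/93, 8/11)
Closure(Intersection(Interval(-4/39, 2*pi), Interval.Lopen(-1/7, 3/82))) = Interval(-4/39, 3/82)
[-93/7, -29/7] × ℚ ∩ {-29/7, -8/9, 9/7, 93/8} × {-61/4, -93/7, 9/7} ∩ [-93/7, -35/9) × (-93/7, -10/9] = ∅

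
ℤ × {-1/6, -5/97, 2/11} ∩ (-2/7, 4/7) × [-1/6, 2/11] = {0} × {-1/6, -5/97, 2/11}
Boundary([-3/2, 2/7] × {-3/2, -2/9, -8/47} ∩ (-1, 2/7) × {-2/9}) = [-1, 2/7] × {-2/9}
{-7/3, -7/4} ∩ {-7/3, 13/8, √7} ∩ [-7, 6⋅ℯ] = {-7/3}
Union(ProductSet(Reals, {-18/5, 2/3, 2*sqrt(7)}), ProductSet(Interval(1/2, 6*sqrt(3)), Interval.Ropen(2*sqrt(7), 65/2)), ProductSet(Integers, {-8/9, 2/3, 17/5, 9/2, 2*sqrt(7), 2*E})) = Union(ProductSet(Integers, {-8/9, 2/3, 17/5, 9/2, 2*sqrt(7), 2*E}), ProductSet(Interval(1/2, 6*sqrt(3)), Interval.Ropen(2*sqrt(7), 65/2)), ProductSet(Reals, {-18/5, 2/3, 2*sqrt(7)}))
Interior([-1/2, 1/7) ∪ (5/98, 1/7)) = (-1/2, 1/7)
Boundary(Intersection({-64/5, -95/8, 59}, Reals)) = {-64/5, -95/8, 59}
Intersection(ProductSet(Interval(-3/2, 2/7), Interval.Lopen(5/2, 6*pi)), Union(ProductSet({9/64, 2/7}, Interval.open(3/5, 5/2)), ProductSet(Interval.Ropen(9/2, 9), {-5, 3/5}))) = EmptySet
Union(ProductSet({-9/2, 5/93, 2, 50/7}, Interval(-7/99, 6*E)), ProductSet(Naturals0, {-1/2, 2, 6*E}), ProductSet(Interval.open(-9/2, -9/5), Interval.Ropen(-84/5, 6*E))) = Union(ProductSet({-9/2, 5/93, 2, 50/7}, Interval(-7/99, 6*E)), ProductSet(Interval.open(-9/2, -9/5), Interval.Ropen(-84/5, 6*E)), ProductSet(Naturals0, {-1/2, 2, 6*E}))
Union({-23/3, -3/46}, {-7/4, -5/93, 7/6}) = {-23/3, -7/4, -3/46, -5/93, 7/6}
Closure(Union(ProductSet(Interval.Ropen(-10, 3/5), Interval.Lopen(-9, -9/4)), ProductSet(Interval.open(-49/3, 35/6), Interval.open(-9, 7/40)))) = Union(ProductSet({-49/3, 35/6}, Interval(-9, 7/40)), ProductSet(Interval(-49/3, 35/6), {-9, 7/40}), ProductSet(Interval.open(-49/3, 35/6), Interval.open(-9, 7/40)))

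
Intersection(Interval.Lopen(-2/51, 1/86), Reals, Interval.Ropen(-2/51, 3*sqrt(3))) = Interval.Lopen(-2/51, 1/86)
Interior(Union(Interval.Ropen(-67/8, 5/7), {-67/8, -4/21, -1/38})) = Interval.open(-67/8, 5/7)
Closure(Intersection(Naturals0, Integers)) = Naturals0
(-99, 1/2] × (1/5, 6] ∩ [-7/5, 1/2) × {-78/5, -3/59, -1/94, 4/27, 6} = [-7/5, 1/2) × {6}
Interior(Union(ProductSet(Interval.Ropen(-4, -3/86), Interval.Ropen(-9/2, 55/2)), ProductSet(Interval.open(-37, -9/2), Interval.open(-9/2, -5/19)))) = Union(ProductSet(Interval.open(-37, -9/2), Interval.open(-9/2, -5/19)), ProductSet(Interval.open(-4, -3/86), Interval.open(-9/2, 55/2)))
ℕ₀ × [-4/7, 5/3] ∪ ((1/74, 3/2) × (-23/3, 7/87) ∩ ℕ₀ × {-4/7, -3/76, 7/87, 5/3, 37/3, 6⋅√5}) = ℕ₀ × [-4/7, 5/3]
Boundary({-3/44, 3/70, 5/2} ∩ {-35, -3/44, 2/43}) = {-3/44}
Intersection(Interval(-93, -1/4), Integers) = Range(-93, 0, 1)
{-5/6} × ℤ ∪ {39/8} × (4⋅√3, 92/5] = ({-5/6} × ℤ) ∪ ({39/8} × (4⋅√3, 92/5])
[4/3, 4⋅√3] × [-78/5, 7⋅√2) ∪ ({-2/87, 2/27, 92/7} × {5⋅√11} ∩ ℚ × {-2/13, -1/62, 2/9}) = [4/3, 4⋅√3] × [-78/5, 7⋅√2)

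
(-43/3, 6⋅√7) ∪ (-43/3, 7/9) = (-43/3, 6⋅√7)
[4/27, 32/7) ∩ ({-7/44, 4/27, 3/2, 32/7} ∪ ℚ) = ℚ ∩ [4/27, 32/7)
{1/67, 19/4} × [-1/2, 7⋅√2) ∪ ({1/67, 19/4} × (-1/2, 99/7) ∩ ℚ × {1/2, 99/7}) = {1/67, 19/4} × [-1/2, 7⋅√2)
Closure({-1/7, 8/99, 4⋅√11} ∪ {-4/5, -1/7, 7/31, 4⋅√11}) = {-4/5, -1/7, 8/99, 7/31, 4⋅√11}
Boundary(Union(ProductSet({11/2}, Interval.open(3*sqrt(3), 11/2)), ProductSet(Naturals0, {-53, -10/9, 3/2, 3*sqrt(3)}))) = Union(ProductSet({11/2}, Interval(3*sqrt(3), 11/2)), ProductSet(Naturals0, {-53, -10/9, 3/2, 3*sqrt(3)}))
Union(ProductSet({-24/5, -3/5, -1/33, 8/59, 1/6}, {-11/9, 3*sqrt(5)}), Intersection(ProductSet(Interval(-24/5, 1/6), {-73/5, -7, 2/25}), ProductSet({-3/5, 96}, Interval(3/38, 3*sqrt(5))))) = Union(ProductSet({-3/5}, {2/25}), ProductSet({-24/5, -3/5, -1/33, 8/59, 1/6}, {-11/9, 3*sqrt(5)}))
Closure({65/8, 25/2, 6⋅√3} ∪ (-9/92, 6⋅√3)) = [-9/92, 6⋅√3] ∪ {25/2}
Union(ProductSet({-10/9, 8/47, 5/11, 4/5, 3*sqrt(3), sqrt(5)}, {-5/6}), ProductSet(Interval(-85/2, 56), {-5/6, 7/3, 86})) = ProductSet(Interval(-85/2, 56), {-5/6, 7/3, 86})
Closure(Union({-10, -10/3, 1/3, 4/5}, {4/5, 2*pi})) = {-10, -10/3, 1/3, 4/5, 2*pi}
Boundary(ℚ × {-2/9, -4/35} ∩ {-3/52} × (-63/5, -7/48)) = {-3/52} × {-2/9}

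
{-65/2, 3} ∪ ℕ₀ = {-65/2} ∪ ℕ₀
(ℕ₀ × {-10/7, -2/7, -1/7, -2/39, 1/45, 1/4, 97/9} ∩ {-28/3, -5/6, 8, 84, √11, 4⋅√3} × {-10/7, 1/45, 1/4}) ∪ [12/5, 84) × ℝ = ([12/5, 84) × ℝ) ∪ ({8, 84} × {-10/7, 1/45, 1/4})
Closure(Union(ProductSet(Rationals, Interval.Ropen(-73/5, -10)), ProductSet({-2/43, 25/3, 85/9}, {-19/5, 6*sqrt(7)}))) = Union(ProductSet({-2/43, 25/3, 85/9}, {-19/5, 6*sqrt(7)}), ProductSet(Reals, Interval(-73/5, -10)))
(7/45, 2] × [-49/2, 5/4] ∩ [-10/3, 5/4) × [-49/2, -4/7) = (7/45, 5/4) × [-49/2, -4/7)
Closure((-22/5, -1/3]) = [-22/5, -1/3]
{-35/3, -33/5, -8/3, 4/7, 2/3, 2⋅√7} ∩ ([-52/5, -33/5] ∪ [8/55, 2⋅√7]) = {-33/5, 4/7, 2/3, 2⋅√7}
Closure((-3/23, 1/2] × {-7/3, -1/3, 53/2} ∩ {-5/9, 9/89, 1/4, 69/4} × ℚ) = {9/89, 1/4} × {-7/3, -1/3, 53/2}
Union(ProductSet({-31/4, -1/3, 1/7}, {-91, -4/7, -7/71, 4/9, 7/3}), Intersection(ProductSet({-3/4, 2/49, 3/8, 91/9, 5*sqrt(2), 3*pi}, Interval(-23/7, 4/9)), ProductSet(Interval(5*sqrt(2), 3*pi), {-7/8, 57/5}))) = Union(ProductSet({5*sqrt(2), 3*pi}, {-7/8}), ProductSet({-31/4, -1/3, 1/7}, {-91, -4/7, -7/71, 4/9, 7/3}))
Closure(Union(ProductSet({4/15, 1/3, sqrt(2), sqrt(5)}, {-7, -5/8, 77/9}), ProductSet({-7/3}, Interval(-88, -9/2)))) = Union(ProductSet({-7/3}, Interval(-88, -9/2)), ProductSet({4/15, 1/3, sqrt(2), sqrt(5)}, {-7, -5/8, 77/9}))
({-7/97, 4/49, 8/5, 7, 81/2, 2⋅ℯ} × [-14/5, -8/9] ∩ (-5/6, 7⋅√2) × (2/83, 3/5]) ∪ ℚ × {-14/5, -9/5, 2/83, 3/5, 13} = ℚ × {-14/5, -9/5, 2/83, 3/5, 13}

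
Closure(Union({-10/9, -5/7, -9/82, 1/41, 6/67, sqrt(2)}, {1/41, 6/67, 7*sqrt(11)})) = {-10/9, -5/7, -9/82, 1/41, 6/67, 7*sqrt(11), sqrt(2)}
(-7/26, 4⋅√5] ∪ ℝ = (-∞, ∞)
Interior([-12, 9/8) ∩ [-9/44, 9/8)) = (-9/44, 9/8)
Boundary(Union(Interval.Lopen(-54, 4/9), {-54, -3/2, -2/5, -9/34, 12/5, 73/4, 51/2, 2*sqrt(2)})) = {-54, 4/9, 12/5, 73/4, 51/2, 2*sqrt(2)}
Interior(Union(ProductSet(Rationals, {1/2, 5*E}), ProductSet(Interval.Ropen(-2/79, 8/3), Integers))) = EmptySet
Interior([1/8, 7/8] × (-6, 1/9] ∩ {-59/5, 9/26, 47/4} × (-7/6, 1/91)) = ∅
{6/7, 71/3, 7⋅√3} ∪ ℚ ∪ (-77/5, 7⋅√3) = ℚ ∪ [-77/5, 7⋅√3]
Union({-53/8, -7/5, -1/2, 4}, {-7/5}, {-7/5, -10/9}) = {-53/8, -7/5, -10/9, -1/2, 4}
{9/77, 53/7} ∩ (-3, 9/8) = {9/77}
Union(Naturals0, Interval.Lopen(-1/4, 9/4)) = Union(Interval.Lopen(-1/4, 9/4), Naturals0)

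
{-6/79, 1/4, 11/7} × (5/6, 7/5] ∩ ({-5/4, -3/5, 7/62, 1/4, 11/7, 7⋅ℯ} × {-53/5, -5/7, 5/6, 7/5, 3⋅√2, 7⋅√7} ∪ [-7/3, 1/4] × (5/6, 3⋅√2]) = ({1/4, 11/7} × {7/5}) ∪ ({-6/79, 1/4} × (5/6, 7/5])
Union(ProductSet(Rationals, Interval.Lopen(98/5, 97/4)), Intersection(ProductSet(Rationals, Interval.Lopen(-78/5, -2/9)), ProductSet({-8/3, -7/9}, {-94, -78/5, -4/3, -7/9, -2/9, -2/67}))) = Union(ProductSet({-8/3, -7/9}, {-4/3, -7/9, -2/9}), ProductSet(Rationals, Interval.Lopen(98/5, 97/4)))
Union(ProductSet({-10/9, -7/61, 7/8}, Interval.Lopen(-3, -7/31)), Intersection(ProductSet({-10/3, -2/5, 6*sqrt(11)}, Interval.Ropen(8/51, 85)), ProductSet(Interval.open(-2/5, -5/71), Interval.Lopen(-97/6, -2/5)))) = ProductSet({-10/9, -7/61, 7/8}, Interval.Lopen(-3, -7/31))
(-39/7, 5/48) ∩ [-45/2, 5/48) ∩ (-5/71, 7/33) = (-5/71, 5/48)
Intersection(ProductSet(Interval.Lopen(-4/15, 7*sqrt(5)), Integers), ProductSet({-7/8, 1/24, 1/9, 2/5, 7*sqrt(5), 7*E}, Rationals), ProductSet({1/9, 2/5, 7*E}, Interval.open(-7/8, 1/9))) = ProductSet({1/9, 2/5}, Range(0, 1, 1))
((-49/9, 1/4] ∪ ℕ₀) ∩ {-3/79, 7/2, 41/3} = {-3/79}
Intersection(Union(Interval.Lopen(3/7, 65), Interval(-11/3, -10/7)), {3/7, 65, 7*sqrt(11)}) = {65, 7*sqrt(11)}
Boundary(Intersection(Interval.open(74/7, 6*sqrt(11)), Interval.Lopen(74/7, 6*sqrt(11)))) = {74/7, 6*sqrt(11)}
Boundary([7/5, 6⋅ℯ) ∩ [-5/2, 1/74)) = ∅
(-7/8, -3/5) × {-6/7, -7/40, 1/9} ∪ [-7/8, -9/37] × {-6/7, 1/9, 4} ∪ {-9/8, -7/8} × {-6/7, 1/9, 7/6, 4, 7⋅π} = ((-7/8, -3/5) × {-6/7, -7/40, 1/9}) ∪ ([-7/8, -9/37] × {-6/7, 1/9, 4}) ∪ ({-9/8, -7/8} × {-6/7, 1/9, 7/6, 4, 7⋅π})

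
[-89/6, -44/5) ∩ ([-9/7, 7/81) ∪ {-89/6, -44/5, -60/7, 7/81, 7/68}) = {-89/6}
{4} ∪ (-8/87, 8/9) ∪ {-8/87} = [-8/87, 8/9) ∪ {4}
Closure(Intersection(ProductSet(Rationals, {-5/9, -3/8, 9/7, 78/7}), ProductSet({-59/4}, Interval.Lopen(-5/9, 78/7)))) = ProductSet({-59/4}, {-3/8, 9/7, 78/7})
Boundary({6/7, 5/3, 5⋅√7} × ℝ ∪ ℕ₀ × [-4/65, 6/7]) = (ℕ₀ × [-4/65, 6/7]) ∪ ({6/7, 5/3, 5⋅√7} × ℝ)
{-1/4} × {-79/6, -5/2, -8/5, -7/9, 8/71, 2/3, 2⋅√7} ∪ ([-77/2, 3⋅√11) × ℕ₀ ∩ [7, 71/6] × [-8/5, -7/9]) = {-1/4} × {-79/6, -5/2, -8/5, -7/9, 8/71, 2/3, 2⋅√7}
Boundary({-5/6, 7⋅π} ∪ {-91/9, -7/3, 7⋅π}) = {-91/9, -7/3, -5/6, 7⋅π}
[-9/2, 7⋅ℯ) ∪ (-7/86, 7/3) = [-9/2, 7⋅ℯ)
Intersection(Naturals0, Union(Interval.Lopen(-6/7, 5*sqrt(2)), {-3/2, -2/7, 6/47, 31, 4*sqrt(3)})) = Union({31}, Range(0, 8, 1))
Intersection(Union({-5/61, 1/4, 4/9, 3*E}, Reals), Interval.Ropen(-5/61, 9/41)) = Interval.Ropen(-5/61, 9/41)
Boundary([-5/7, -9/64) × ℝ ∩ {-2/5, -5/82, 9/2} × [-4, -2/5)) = {-2/5} × [-4, -2/5]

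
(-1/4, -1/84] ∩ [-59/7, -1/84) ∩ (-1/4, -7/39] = (-1/4, -7/39]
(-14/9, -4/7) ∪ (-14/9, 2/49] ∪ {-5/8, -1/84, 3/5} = (-14/9, 2/49] ∪ {3/5}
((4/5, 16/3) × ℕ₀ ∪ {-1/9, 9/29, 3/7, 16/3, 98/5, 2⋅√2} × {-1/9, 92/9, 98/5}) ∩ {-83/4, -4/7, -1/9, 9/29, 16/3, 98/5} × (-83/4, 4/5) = {-1/9, 9/29, 16/3, 98/5} × {-1/9}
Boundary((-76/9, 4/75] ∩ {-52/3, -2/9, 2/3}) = {-2/9}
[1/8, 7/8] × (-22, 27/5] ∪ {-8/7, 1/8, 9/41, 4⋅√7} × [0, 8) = ([1/8, 7/8] × (-22, 27/5]) ∪ ({-8/7, 1/8, 9/41, 4⋅√7} × [0, 8))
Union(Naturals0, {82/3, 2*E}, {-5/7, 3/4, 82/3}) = Union({-5/7, 3/4, 82/3, 2*E}, Naturals0)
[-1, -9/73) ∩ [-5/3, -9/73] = [-1, -9/73)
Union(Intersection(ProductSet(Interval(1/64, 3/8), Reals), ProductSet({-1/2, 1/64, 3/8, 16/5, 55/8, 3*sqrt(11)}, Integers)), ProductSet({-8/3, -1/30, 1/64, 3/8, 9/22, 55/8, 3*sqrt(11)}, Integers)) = ProductSet({-8/3, -1/30, 1/64, 3/8, 9/22, 55/8, 3*sqrt(11)}, Integers)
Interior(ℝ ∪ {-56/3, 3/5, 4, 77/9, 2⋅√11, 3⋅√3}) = ℝ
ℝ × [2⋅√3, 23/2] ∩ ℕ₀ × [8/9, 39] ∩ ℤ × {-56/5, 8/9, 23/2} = ℕ₀ × {23/2}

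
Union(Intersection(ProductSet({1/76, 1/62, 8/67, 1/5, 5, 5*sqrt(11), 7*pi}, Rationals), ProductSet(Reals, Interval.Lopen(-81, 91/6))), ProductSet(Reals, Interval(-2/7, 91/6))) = Union(ProductSet({1/76, 1/62, 8/67, 1/5, 5, 5*sqrt(11), 7*pi}, Intersection(Interval.Lopen(-81, 91/6), Rationals)), ProductSet(Reals, Interval(-2/7, 91/6)))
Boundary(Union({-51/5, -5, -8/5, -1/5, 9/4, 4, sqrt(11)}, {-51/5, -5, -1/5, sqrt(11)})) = {-51/5, -5, -8/5, -1/5, 9/4, 4, sqrt(11)}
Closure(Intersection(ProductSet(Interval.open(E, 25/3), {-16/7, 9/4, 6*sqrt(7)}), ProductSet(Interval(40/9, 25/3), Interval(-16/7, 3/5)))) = ProductSet(Interval(40/9, 25/3), {-16/7})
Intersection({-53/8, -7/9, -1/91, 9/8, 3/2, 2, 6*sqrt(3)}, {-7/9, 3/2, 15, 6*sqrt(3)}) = {-7/9, 3/2, 6*sqrt(3)}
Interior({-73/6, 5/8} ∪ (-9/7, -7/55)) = (-9/7, -7/55)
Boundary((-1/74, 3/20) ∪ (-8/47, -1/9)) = {-8/47, -1/9, -1/74, 3/20}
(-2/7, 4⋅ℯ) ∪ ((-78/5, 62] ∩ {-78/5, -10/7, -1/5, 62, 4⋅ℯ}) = {-10/7, 62} ∪ (-2/7, 4⋅ℯ]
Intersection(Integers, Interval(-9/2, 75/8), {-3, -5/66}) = {-3}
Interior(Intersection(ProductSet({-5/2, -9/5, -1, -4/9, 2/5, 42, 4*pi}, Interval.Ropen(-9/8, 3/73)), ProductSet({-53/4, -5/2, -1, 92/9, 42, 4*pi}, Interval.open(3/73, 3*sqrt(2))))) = EmptySet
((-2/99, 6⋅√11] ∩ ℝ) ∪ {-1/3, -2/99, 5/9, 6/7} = {-1/3} ∪ [-2/99, 6⋅√11]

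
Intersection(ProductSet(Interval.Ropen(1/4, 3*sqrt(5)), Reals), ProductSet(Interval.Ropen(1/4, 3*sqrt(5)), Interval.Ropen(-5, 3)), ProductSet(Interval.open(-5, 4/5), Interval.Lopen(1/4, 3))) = ProductSet(Interval.Ropen(1/4, 4/5), Interval.open(1/4, 3))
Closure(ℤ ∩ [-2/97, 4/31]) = {0}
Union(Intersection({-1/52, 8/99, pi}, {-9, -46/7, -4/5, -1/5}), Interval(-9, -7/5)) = Interval(-9, -7/5)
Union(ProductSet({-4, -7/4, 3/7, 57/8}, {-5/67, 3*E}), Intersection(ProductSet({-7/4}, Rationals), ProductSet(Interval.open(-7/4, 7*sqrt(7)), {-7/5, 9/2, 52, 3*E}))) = ProductSet({-4, -7/4, 3/7, 57/8}, {-5/67, 3*E})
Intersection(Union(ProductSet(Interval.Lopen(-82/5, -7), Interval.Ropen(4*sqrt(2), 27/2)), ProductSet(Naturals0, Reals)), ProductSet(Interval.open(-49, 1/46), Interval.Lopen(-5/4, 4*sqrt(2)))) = Union(ProductSet(Interval.Lopen(-82/5, -7), {4*sqrt(2)}), ProductSet(Range(0, 1, 1), Interval.Lopen(-5/4, 4*sqrt(2))))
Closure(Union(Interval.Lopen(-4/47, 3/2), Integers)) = Union(Integers, Interval(-4/47, 3/2))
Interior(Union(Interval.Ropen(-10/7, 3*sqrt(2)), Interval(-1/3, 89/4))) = Interval.open(-10/7, 89/4)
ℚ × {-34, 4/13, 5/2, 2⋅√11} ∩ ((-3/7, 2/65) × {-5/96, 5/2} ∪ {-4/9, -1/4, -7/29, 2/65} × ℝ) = ((ℚ ∩ (-3/7, 2/65)) × {5/2}) ∪ ({-4/9, -1/4, -7/29, 2/65} × {-34, 4/13, 5/2, 2⋅√11})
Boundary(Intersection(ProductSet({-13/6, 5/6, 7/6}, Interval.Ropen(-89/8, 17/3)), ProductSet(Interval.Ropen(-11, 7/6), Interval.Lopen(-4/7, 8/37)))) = ProductSet({-13/6, 5/6}, Interval(-4/7, 8/37))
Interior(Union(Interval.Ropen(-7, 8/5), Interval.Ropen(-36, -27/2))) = Union(Interval.open(-36, -27/2), Interval.open(-7, 8/5))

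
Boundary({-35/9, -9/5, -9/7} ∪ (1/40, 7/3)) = {-35/9, -9/5, -9/7, 1/40, 7/3}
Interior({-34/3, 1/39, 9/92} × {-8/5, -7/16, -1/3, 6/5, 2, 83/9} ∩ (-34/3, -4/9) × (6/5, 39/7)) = ∅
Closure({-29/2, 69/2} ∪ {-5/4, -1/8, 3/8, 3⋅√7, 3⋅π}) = {-29/2, -5/4, -1/8, 3/8, 69/2, 3⋅√7, 3⋅π}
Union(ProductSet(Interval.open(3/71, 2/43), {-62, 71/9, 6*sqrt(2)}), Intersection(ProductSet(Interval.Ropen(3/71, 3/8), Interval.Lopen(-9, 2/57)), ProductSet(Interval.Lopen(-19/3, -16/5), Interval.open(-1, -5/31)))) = ProductSet(Interval.open(3/71, 2/43), {-62, 71/9, 6*sqrt(2)})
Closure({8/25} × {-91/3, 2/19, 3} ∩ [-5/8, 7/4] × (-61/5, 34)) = {8/25} × {2/19, 3}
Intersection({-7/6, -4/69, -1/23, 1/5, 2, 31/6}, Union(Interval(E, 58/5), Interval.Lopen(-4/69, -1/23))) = {-1/23, 31/6}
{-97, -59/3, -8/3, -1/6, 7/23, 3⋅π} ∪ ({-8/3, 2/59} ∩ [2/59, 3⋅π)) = {-97, -59/3, -8/3, -1/6, 2/59, 7/23, 3⋅π}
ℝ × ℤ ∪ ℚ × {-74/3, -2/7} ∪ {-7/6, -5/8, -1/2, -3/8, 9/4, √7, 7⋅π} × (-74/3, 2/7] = (ℝ × ℤ) ∪ (ℚ × {-74/3, -2/7}) ∪ ({-7/6, -5/8, -1/2, -3/8, 9/4, √7, 7⋅π} × (-74/3, 2/7])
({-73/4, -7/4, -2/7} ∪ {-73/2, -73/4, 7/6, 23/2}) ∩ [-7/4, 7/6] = {-7/4, -2/7, 7/6}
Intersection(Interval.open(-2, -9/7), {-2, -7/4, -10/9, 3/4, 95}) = {-7/4}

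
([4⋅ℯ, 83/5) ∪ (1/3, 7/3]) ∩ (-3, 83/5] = (1/3, 7/3] ∪ [4⋅ℯ, 83/5)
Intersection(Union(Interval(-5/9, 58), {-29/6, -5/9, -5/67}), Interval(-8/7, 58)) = Interval(-5/9, 58)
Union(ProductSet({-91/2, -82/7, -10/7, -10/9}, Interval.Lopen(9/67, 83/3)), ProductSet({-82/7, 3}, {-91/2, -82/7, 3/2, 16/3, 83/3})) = Union(ProductSet({-82/7, 3}, {-91/2, -82/7, 3/2, 16/3, 83/3}), ProductSet({-91/2, -82/7, -10/7, -10/9}, Interval.Lopen(9/67, 83/3)))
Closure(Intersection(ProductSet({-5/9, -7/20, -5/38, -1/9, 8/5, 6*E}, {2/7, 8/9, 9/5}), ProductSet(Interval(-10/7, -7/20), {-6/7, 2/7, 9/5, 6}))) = ProductSet({-5/9, -7/20}, {2/7, 9/5})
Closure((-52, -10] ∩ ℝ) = [-52, -10]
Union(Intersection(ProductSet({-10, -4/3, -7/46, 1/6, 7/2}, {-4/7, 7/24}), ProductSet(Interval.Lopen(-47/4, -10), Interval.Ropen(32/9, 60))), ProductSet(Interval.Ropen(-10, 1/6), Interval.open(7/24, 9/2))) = ProductSet(Interval.Ropen(-10, 1/6), Interval.open(7/24, 9/2))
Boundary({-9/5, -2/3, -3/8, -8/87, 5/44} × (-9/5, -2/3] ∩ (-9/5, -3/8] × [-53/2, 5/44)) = {-2/3, -3/8} × [-9/5, -2/3]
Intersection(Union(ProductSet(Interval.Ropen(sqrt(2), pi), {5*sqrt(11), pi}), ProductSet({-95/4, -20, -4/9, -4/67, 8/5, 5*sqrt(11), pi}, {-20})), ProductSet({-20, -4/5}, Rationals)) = ProductSet({-20}, {-20})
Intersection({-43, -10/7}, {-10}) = EmptySet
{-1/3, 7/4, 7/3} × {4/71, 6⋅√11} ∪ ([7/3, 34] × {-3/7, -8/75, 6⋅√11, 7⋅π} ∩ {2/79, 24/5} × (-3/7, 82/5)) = ({24/5} × {-8/75}) ∪ ({-1/3, 7/4, 7/3} × {4/71, 6⋅√11})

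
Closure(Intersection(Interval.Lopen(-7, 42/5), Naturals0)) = Range(0, 9, 1)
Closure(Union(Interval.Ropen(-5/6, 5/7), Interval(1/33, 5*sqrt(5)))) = Interval(-5/6, 5*sqrt(5))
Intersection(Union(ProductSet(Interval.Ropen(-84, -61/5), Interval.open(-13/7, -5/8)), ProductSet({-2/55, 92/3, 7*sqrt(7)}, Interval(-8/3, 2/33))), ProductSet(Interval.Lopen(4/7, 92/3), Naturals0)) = ProductSet({92/3, 7*sqrt(7)}, Range(0, 1, 1))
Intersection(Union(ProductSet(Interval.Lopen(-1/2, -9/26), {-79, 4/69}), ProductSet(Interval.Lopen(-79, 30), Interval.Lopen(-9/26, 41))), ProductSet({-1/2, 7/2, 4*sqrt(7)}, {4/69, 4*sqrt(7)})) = ProductSet({-1/2, 7/2, 4*sqrt(7)}, {4/69, 4*sqrt(7)})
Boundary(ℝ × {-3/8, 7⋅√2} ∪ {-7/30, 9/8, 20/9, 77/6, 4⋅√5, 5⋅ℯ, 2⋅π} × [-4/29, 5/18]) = (ℝ × {-3/8, 7⋅√2}) ∪ ({-7/30, 9/8, 20/9, 77/6, 4⋅√5, 5⋅ℯ, 2⋅π} × [-4/29, 5/18])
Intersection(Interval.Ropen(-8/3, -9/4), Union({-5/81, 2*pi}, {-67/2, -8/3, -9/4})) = {-8/3}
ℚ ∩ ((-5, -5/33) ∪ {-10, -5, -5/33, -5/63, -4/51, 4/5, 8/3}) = {-10, -5/63, -4/51, 4/5, 8/3} ∪ (ℚ ∩ [-5, -5/33])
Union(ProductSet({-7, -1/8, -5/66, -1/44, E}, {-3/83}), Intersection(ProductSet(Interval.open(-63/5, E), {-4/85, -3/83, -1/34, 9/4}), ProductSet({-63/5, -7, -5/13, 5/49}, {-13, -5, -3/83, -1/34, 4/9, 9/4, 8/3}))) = Union(ProductSet({-7, -5/13, 5/49}, {-3/83, -1/34, 9/4}), ProductSet({-7, -1/8, -5/66, -1/44, E}, {-3/83}))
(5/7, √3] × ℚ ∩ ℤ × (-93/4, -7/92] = {1} × (ℚ ∩ (-93/4, -7/92])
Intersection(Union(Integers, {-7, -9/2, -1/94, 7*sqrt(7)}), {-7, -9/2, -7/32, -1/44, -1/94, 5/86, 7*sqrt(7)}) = {-7, -9/2, -1/94, 7*sqrt(7)}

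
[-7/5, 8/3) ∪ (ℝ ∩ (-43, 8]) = (-43, 8]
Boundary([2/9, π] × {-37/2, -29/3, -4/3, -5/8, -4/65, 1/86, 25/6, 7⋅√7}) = [2/9, π] × {-37/2, -29/3, -4/3, -5/8, -4/65, 1/86, 25/6, 7⋅√7}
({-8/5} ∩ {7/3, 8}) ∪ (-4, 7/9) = (-4, 7/9)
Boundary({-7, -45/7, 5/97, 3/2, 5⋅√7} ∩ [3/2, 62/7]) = {3/2}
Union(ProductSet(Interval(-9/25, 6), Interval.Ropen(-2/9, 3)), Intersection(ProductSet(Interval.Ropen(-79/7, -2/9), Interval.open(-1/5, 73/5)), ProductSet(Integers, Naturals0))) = Union(ProductSet(Interval(-9/25, 6), Interval.Ropen(-2/9, 3)), ProductSet(Range(-11, 0, 1), Range(0, 15, 1)))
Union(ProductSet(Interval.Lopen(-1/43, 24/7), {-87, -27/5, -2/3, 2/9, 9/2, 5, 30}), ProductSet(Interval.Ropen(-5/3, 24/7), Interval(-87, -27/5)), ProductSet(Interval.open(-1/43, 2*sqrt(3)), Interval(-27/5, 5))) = Union(ProductSet(Interval.Ropen(-5/3, 24/7), Interval(-87, -27/5)), ProductSet(Interval.Lopen(-1/43, 24/7), {-87, -27/5, -2/3, 2/9, 9/2, 5, 30}), ProductSet(Interval.open(-1/43, 2*sqrt(3)), Interval(-27/5, 5)))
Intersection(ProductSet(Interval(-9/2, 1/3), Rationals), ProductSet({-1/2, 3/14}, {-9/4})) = ProductSet({-1/2, 3/14}, {-9/4})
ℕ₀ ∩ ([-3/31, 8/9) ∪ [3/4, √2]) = {0, 1}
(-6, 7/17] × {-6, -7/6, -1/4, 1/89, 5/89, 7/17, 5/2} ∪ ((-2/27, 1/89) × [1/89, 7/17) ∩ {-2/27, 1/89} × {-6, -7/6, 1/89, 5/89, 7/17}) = (-6, 7/17] × {-6, -7/6, -1/4, 1/89, 5/89, 7/17, 5/2}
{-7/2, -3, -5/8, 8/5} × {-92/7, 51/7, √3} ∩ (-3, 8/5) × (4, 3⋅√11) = {-5/8} × {51/7}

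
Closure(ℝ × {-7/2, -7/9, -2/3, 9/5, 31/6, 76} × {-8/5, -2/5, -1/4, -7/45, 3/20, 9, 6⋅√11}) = ℝ × {-7/2, -7/9, -2/3, 9/5, 31/6, 76} × {-8/5, -2/5, -1/4, -7/45, 3/20, 9, 6⋅√11}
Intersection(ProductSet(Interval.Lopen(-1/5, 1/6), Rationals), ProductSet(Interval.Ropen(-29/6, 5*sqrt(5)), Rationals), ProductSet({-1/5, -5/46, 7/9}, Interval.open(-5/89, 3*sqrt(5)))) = ProductSet({-5/46}, Intersection(Interval.open(-5/89, 3*sqrt(5)), Rationals))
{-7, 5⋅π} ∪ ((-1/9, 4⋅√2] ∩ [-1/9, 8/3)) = {-7, 5⋅π} ∪ (-1/9, 8/3)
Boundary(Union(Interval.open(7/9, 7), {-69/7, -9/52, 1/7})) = {-69/7, -9/52, 1/7, 7/9, 7}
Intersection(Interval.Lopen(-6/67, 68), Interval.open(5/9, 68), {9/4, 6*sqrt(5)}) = {9/4, 6*sqrt(5)}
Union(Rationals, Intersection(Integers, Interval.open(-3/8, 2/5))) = Union(Range(0, 1, 1), Rationals)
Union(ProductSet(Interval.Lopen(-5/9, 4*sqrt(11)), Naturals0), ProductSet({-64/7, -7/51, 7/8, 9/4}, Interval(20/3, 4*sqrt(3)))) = Union(ProductSet({-64/7, -7/51, 7/8, 9/4}, Interval(20/3, 4*sqrt(3))), ProductSet(Interval.Lopen(-5/9, 4*sqrt(11)), Naturals0))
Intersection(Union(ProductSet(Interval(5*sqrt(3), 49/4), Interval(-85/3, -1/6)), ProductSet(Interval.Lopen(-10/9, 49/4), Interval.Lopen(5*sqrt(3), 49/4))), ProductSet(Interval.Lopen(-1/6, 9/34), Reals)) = ProductSet(Interval.Lopen(-1/6, 9/34), Interval.Lopen(5*sqrt(3), 49/4))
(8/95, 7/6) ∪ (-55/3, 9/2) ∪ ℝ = (-∞, ∞)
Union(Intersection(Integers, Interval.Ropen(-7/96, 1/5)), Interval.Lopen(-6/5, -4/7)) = Union(Interval.Lopen(-6/5, -4/7), Range(0, 1, 1))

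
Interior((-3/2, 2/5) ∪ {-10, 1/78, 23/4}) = (-3/2, 2/5)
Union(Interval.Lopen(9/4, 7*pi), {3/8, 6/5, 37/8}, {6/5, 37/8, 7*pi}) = Union({3/8, 6/5}, Interval.Lopen(9/4, 7*pi))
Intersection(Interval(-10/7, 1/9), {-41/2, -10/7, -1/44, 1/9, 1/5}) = {-10/7, -1/44, 1/9}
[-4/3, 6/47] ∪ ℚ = ℚ ∪ [-4/3, 6/47]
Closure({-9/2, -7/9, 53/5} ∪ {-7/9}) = {-9/2, -7/9, 53/5}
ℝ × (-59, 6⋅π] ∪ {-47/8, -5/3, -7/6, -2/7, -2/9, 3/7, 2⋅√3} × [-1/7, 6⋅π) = ℝ × (-59, 6⋅π]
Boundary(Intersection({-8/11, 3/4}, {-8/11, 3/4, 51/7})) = {-8/11, 3/4}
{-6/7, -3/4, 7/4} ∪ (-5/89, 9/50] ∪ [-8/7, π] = [-8/7, π]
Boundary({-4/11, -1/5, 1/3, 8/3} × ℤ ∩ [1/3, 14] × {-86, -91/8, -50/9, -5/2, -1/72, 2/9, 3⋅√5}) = {1/3, 8/3} × {-86}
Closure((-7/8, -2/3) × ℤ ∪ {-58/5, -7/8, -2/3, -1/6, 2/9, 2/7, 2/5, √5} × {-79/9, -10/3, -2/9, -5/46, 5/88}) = ([-7/8, -2/3] × ℤ) ∪ ({-58/5, -7/8, -2/3, -1/6, 2/9, 2/7, 2/5, √5} × {-79/9, -10/3, -2/9, -5/46, 5/88})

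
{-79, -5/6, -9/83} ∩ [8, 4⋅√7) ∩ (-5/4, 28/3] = ∅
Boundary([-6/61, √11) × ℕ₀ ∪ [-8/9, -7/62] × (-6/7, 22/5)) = ({-8/9, -7/62} × [-6/7, 22/5]) ∪ ([-8/9, -7/62] × {-6/7, 22/5}) ∪ ([-6/61, √11] × (ℕ₀ ∪ (ℕ₀ \ (-6/7, 22/5))))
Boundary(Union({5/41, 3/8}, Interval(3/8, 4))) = {5/41, 3/8, 4}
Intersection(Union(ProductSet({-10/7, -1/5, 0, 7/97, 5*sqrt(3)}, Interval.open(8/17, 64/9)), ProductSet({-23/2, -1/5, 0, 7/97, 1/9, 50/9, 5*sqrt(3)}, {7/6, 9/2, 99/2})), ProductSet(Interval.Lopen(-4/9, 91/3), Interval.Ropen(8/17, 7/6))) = ProductSet({-1/5, 0, 7/97, 5*sqrt(3)}, Interval.open(8/17, 7/6))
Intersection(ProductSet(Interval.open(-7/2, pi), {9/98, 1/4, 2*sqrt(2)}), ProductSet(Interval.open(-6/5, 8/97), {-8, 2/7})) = EmptySet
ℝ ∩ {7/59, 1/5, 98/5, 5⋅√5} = {7/59, 1/5, 98/5, 5⋅√5}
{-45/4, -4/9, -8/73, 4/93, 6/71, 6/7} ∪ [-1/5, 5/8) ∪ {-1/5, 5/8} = {-45/4, -4/9, 6/7} ∪ [-1/5, 5/8]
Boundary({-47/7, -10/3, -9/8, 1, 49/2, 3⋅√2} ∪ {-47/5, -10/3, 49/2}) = {-47/5, -47/7, -10/3, -9/8, 1, 49/2, 3⋅√2}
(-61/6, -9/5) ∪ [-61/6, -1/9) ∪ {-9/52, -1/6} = [-61/6, -1/9)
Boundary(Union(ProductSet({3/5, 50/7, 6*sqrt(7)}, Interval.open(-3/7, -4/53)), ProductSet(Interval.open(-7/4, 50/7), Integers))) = Union(ProductSet({3/5, 50/7, 6*sqrt(7)}, Interval(-3/7, -4/53)), ProductSet(Interval(-7/4, 50/7), Integers))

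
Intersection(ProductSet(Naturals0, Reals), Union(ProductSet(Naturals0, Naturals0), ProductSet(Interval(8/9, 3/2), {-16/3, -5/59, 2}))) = Union(ProductSet(Naturals0, Naturals0), ProductSet(Range(1, 2, 1), {-16/3, -5/59, 2}))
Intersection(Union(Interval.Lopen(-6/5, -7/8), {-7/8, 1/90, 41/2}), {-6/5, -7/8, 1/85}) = {-7/8}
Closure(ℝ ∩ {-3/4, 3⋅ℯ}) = {-3/4, 3⋅ℯ}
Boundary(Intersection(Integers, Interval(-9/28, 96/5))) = Range(0, 20, 1)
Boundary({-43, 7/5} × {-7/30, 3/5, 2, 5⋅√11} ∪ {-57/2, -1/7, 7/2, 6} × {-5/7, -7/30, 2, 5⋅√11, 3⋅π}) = ({-43, 7/5} × {-7/30, 3/5, 2, 5⋅√11}) ∪ ({-57/2, -1/7, 7/2, 6} × {-5/7, -7/30, 2, 5⋅√11, 3⋅π})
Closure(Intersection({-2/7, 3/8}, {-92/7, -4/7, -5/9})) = EmptySet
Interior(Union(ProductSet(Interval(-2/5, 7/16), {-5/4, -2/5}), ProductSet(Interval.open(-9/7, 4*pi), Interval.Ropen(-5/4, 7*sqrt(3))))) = ProductSet(Interval.open(-9/7, 4*pi), Interval.open(-5/4, 7*sqrt(3)))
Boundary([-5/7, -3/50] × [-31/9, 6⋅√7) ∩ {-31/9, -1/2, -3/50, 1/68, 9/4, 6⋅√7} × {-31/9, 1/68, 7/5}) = {-1/2, -3/50} × {-31/9, 1/68, 7/5}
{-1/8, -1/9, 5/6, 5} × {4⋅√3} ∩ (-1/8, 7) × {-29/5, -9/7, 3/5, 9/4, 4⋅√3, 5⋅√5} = {-1/9, 5/6, 5} × {4⋅√3}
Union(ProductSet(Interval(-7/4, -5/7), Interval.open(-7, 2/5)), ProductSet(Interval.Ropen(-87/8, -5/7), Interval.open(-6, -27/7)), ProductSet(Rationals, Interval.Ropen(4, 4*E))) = Union(ProductSet(Interval.Ropen(-87/8, -5/7), Interval.open(-6, -27/7)), ProductSet(Interval(-7/4, -5/7), Interval.open(-7, 2/5)), ProductSet(Rationals, Interval.Ropen(4, 4*E)))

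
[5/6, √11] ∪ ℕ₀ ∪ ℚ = ℚ ∪ [5/6, √11]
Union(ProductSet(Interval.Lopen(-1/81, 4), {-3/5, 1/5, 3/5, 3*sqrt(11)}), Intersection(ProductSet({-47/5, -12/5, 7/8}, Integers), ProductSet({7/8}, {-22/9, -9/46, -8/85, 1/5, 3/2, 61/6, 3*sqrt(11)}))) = ProductSet(Interval.Lopen(-1/81, 4), {-3/5, 1/5, 3/5, 3*sqrt(11)})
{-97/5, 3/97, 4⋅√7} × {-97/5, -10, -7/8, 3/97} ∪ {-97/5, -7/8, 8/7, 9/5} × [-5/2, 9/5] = ({-97/5, -7/8, 8/7, 9/5} × [-5/2, 9/5]) ∪ ({-97/5, 3/97, 4⋅√7} × {-97/5, -10, -7/8, 3/97})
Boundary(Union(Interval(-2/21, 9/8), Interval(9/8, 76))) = {-2/21, 76}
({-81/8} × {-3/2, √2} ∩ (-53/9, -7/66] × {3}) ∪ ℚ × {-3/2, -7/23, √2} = ℚ × {-3/2, -7/23, √2}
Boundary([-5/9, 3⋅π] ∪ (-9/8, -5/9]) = {-9/8, 3⋅π}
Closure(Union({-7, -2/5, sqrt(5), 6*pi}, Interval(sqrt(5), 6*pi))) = Union({-7, -2/5}, Interval(sqrt(5), 6*pi))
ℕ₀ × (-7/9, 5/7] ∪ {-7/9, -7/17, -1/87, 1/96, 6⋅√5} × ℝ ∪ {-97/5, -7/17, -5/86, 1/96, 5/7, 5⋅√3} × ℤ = (ℕ₀ × (-7/9, 5/7]) ∪ ({-7/9, -7/17, -1/87, 1/96, 6⋅√5} × ℝ) ∪ ({-97/5, -7/17, -5/86, 1/96, 5/7, 5⋅√3} × ℤ)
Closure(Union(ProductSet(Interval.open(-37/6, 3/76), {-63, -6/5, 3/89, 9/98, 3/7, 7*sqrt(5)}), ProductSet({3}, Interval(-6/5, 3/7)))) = Union(ProductSet({3}, Interval(-6/5, 3/7)), ProductSet(Interval(-37/6, 3/76), {-63, -6/5, 3/89, 9/98, 3/7, 7*sqrt(5)}))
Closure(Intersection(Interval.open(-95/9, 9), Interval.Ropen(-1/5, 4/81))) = Interval(-1/5, 4/81)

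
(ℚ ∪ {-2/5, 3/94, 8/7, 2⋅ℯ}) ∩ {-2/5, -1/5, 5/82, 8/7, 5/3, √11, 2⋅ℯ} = {-2/5, -1/5, 5/82, 8/7, 5/3, 2⋅ℯ}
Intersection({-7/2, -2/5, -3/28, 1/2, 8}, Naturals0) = {8}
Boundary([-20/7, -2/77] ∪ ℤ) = {-20/7, -2/77} ∪ (ℤ \ (-20/7, -2/77))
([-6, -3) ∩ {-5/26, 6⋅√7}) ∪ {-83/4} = {-83/4}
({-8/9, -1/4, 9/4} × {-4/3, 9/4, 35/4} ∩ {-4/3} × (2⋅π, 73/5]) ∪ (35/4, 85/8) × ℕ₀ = (35/4, 85/8) × ℕ₀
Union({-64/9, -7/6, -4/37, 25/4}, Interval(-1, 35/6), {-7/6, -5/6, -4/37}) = Union({-64/9, -7/6, 25/4}, Interval(-1, 35/6))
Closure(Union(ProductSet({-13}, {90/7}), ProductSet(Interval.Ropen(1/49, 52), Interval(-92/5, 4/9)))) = Union(ProductSet({-13}, {90/7}), ProductSet(Interval(1/49, 52), Interval(-92/5, 4/9)))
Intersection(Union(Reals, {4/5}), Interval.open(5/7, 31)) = Interval.open(5/7, 31)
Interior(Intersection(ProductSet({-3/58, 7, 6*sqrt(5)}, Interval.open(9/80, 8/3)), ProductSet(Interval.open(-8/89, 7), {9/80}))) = EmptySet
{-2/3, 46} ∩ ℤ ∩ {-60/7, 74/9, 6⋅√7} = ∅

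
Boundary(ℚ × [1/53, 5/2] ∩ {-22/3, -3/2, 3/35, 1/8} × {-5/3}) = ∅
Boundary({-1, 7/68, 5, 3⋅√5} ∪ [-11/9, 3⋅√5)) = {-11/9, 3⋅√5}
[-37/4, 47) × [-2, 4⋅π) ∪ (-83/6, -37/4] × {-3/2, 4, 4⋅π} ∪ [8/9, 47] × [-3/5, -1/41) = ([8/9, 47] × [-3/5, -1/41)) ∪ ((-83/6, -37/4] × {-3/2, 4, 4⋅π}) ∪ ([-37/4, 47) × [-2, 4⋅π))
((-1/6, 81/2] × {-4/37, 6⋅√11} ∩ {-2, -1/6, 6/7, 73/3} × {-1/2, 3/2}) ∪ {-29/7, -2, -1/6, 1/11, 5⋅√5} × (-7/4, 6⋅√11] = {-29/7, -2, -1/6, 1/11, 5⋅√5} × (-7/4, 6⋅√11]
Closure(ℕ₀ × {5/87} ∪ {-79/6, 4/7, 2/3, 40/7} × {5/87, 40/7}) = (ℕ₀ × {5/87}) ∪ ({-79/6, 4/7, 2/3, 40/7} × {5/87, 40/7})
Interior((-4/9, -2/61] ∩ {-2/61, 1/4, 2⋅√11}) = ∅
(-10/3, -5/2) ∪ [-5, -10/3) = [-5, -10/3) ∪ (-10/3, -5/2)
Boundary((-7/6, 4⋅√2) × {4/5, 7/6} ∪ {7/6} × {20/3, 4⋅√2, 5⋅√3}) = ([-7/6, 4⋅√2] × {4/5, 7/6}) ∪ ({7/6} × {20/3, 4⋅√2, 5⋅√3})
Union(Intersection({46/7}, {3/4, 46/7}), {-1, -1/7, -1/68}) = {-1, -1/7, -1/68, 46/7}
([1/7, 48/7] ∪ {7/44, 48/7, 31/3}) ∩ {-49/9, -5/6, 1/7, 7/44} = {1/7, 7/44}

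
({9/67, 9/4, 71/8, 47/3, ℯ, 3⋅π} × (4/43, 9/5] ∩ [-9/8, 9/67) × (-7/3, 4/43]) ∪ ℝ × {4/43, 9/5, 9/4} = ℝ × {4/43, 9/5, 9/4}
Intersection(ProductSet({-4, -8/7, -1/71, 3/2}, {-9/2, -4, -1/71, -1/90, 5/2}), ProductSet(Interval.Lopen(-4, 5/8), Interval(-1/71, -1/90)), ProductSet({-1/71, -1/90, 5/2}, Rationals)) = ProductSet({-1/71}, {-1/71, -1/90})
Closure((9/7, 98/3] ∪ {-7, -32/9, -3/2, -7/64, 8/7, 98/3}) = {-7, -32/9, -3/2, -7/64, 8/7} ∪ [9/7, 98/3]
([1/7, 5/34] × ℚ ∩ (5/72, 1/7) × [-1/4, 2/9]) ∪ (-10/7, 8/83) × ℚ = (-10/7, 8/83) × ℚ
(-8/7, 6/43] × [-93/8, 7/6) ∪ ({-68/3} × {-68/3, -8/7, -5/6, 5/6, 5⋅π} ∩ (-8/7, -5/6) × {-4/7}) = (-8/7, 6/43] × [-93/8, 7/6)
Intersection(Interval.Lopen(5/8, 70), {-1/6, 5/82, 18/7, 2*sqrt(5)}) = {18/7, 2*sqrt(5)}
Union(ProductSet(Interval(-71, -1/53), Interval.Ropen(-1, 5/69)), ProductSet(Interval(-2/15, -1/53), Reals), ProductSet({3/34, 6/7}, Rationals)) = Union(ProductSet({3/34, 6/7}, Rationals), ProductSet(Interval(-71, -1/53), Interval.Ropen(-1, 5/69)), ProductSet(Interval(-2/15, -1/53), Reals))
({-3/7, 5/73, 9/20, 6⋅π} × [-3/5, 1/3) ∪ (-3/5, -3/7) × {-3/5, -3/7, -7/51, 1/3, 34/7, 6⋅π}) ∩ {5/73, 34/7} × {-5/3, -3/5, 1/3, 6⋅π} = {5/73} × {-3/5}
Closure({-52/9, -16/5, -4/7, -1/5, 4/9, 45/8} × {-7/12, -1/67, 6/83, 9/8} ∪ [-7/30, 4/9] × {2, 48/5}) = ([-7/30, 4/9] × {2, 48/5}) ∪ ({-52/9, -16/5, -4/7, -1/5, 4/9, 45/8} × {-7/12, -1/67, 6/83, 9/8})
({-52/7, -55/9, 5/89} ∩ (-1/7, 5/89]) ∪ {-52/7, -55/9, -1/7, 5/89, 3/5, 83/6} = {-52/7, -55/9, -1/7, 5/89, 3/5, 83/6}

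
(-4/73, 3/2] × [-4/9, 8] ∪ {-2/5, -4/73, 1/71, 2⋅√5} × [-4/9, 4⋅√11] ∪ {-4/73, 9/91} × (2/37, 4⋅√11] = ((-4/73, 3/2] × [-4/9, 8]) ∪ ({-4/73, 9/91} × (2/37, 4⋅√11]) ∪ ({-2/5, -4/73, 1/71, 2⋅√5} × [-4/9, 4⋅√11])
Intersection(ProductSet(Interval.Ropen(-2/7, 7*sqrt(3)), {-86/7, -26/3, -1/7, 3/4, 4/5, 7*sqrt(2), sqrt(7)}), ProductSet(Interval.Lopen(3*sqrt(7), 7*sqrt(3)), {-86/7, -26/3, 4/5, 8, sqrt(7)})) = ProductSet(Interval.open(3*sqrt(7), 7*sqrt(3)), {-86/7, -26/3, 4/5, sqrt(7)})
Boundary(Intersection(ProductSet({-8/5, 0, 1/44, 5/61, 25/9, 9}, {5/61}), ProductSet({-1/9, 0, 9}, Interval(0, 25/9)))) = ProductSet({0, 9}, {5/61})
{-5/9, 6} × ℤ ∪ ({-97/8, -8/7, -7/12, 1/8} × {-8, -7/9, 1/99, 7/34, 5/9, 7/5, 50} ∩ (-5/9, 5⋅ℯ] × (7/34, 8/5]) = ({-5/9, 6} × ℤ) ∪ ({1/8} × {5/9, 7/5})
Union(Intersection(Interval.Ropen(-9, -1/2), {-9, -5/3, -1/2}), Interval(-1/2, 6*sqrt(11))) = Union({-9, -5/3}, Interval(-1/2, 6*sqrt(11)))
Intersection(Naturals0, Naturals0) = Naturals0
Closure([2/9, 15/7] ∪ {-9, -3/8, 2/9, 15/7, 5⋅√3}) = {-9, -3/8, 5⋅√3} ∪ [2/9, 15/7]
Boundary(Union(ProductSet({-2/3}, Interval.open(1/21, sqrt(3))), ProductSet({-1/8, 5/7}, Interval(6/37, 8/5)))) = Union(ProductSet({-2/3}, Interval(1/21, sqrt(3))), ProductSet({-1/8, 5/7}, Interval(6/37, 8/5)))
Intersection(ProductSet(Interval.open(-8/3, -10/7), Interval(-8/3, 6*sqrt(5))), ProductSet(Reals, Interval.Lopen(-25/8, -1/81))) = ProductSet(Interval.open(-8/3, -10/7), Interval(-8/3, -1/81))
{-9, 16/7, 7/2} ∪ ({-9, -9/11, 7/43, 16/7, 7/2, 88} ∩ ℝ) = {-9, -9/11, 7/43, 16/7, 7/2, 88}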